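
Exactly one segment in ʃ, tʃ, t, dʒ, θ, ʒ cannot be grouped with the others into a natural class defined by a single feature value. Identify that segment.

t

The remaining segments after removing /t/ share [+distributed]; /t/ (voiceless alveolar stop) is [−distributed]. For every other candidate removal, the leftover set fails to share any single feature value that the removed segment lacks.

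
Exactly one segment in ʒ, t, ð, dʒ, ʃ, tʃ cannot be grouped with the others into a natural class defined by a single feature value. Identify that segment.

t

[distributed] groups all but one: /ʃ, ʒ, ð, dʒ, tʃ/ share [+distributed] while /t/ (voiceless alveolar stop) alone is [−distributed]. Removing any other segment would not leave a single-feature class that excludes it.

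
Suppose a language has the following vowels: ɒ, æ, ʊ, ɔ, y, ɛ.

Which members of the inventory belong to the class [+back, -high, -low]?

Checking each segment against [+back], [-high], [-low]: /ɔ/ (mid back rounded lax vowel) satisfies every feature; every other segment in the inventory fails at least one.

ɔ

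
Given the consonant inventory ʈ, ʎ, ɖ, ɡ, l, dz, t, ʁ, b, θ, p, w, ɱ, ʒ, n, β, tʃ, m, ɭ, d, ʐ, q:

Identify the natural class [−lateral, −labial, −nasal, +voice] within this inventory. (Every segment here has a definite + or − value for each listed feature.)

Eliminate segments failing any feature: /ʈ, t, θ, tʃ, q/ are [−voice]; /ʎ, l, ɭ/ are [+lateral]; /b, p, w, ɱ, β, m/ are [+labial]; /n/ is [+nasal]. The remaining /ɖ, ɡ, dz, ʁ, ʒ, d, ʐ/ satisfy [−lateral], [−labial], [−nasal], [+voice].

ɖ, ɡ, dz, ʁ, ʒ, d, ʐ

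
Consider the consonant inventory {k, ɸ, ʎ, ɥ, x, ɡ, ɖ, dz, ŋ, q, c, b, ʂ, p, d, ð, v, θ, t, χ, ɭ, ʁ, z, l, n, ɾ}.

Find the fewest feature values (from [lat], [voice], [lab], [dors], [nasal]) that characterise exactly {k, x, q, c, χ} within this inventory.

[−voice, +dors]

The class [−voice], [+dorsal] has exactly /k, x, q, c, χ/ as its extension in this inventory. No smaller conjunction from the listed features achieves this: [+dorsal] alone would also admit /ʎ, ɥ, ɡ, ŋ, …/; [−voice] alone would also admit /ɸ, ʂ, p, θ, …/; and checking the remaining single features turns up none with this extension.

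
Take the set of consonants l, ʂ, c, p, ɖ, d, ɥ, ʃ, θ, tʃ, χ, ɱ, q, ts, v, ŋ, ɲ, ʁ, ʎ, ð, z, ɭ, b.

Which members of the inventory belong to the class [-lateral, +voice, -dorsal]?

ɖ, d, ɱ, v, ð, z, b

Checking each segment against [-lateral], [+voice], [-dorsal]: /ɖ/ (voiced retroflex stop), /d/ (voiced alveolar stop), /ɱ/ (labiodental nasal), /v/ (voiced labiodental fricative), /ð/ (voiced dental fricative), /z/ (voiced alveolar fricative), among others, satisfy every feature; every other segment in the inventory fails at least one.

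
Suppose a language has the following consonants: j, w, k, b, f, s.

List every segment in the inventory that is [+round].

The feature [round] marks segments produced with lip rounding. In this inventory /w/ has that property, so it is [+round]; /j, k, b, f, s/ are [−round].

w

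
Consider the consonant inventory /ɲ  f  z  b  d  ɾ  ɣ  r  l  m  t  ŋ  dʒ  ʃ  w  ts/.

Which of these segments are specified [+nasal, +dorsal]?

First, the [+nasal] segments are /ɲ, m, ŋ/.
Then [+dorsal] leaves /ɲ, ŋ/.

ɲ, ŋ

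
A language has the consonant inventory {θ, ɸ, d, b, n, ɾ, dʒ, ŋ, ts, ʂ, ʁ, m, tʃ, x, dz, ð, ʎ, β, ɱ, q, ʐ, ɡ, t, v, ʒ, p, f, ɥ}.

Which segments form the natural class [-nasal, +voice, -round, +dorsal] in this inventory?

Among the inventory, the [-nasal] segments are /θ, ɸ, d, b, ɾ, dʒ, ts, ʂ, ʁ, tʃ, x, dz, ð, ʎ, β, q, ʐ, ɡ, t, v, ʒ, p, f, ɥ/.
Of those, [+voice] gives /d, b, ɾ, dʒ, ʁ, dz, ð, ʎ, β, ʐ, ɡ, v, ʒ, ɥ/.
Intersecting with [-round] gives /d, b, ɾ, dʒ, ʁ, dz, ð, ʎ, β, ʐ, ɡ, v, ʒ/.
Then [+dorsal] leaves /ʁ, ʎ, ɡ/.

ʁ, ʎ, ɡ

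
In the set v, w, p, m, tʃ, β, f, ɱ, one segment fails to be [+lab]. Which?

tʃ

/p, m, v, ɱ, f, β, w/ are all [+labial]; /tʃ/ (voiceless postalveolar affricate) is [−labial].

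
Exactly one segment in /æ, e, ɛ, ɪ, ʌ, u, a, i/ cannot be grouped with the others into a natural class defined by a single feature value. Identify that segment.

The remaining segments after removing /u/ share [-round]; /u/ (high back rounded tense vowel) is [+round]. For every other candidate removal, the leftover set fails to share any single feature value that the removed segment lacks.

u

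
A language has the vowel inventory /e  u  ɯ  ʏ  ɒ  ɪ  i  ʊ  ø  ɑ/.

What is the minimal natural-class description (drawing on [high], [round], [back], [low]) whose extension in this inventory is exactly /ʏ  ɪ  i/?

Every target segment is [+high], [-back]; each remaining inventory member fails at least one of these. Each conjunct is needed — [-back] alone would also admit /e, ø/; [+high] alone would also admit /u, ɯ, ʊ/ — and no other single listed feature has exactly this extension, so two is the minimum.

[+high, -back]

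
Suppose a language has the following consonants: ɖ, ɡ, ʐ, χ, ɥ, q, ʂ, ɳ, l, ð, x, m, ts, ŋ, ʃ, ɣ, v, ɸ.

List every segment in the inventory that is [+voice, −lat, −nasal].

ɖ, ɡ, ʐ, ɥ, ð, ɣ, v

Eliminate segments failing any feature: /χ, q, ʂ, x, ts, ʃ, ɸ/ are [−voice]; /ɳ, m, ŋ/ are [+nasal]; /l/ is [+lateral]. The remaining /ɖ, ɡ, ʐ, ɥ, ð, ɣ, v/ satisfy [+voice], [−lateral], [−nasal].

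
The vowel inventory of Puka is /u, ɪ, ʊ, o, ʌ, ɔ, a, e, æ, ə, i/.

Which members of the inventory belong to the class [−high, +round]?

Checking each segment against [−high], [+round]: /o/ (mid back rounded tense vowel), /ɔ/ (mid back rounded lax vowel) satisfy every feature; every other segment in the inventory fails at least one.

o, ɔ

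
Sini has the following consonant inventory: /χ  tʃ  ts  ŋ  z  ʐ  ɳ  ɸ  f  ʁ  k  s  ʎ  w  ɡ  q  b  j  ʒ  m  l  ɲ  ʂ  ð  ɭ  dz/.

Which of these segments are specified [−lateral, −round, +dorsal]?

First, the [−lateral] segments are /χ, tʃ, ts, ŋ, z, ʐ, ɳ, ɸ, f, ʁ, k, s, w, ɡ, q, b, j, ʒ, m, ɲ, ʂ, ð, dz/.
Within that set, [−round] gives /χ, tʃ, ts, ŋ, z, ʐ, ɳ, ɸ, f, ʁ, k, s, ɡ, q, b, j, ʒ, m, ɲ, ʂ, ð, dz/.
Among these, [+dorsal] leaves /χ, ŋ, ʁ, k, ɡ, q, j, ɲ/.

χ, ŋ, ʁ, k, ɡ, q, j, ɲ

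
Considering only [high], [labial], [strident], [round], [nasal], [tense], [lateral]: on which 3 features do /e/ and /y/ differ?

[labial], [round], [high]

The two segments share [-strident], [-nasal], [+tense], [-lateral]. The only features from the list on which they differ: /e/ is [-labial] while /y/ is [+labial]; /e/ is [-round] while /y/ is [+round]; /e/ is [-high] while /y/ is [+high].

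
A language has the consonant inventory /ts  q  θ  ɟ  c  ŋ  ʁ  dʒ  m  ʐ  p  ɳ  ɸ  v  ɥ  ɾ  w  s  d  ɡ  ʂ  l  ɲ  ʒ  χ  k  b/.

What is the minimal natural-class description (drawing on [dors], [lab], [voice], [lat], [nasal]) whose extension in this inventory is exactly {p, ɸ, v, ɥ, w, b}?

/p, ɸ, v, ɥ, w, b/ are all [−nasal], [+labial], and no other segment in the inventory matches both values. Dropping any one of them over-generates: [+labial] alone would also admit /m/; [−nasal] alone would also admit /ts, q, θ, ɟ, …/. No other single listed feature picks out exactly this set either, so fewer than two features will not do.

[−nasal, +lab]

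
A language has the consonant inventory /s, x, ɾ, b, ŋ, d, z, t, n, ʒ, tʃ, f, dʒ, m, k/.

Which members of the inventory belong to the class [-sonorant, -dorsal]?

s, b, d, z, t, ʒ, tʃ, f, dʒ

Checking each segment against [-sonorant], [-dorsal]: /s/ (voiceless alveolar fricative), /b/ (voiced bilabial stop), /d/ (voiced alveolar stop), /z/ (voiced alveolar fricative), /t/ (voiceless alveolar stop), /ʒ/ (voiced postalveolar fricative), among others, satisfy every feature; every other segment in the inventory fails at least one.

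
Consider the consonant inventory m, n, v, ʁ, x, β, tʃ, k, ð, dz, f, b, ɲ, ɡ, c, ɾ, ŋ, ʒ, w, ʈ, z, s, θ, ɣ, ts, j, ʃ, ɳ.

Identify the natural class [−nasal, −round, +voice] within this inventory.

Checking each segment against [−nasal], [−round], [+voice]: /v/ (voiced labiodental fricative), /ʁ/ (voiced uvular fricative), /β/ (voiced bilabial fricative), /ð/ (voiced dental fricative), /dz/ (voiced alveolar affricate), /b/ (voiced bilabial stop), among others, satisfy every feature; every other segment in the inventory fails at least one.

v, ʁ, β, ð, dz, b, ɡ, ɾ, ʒ, z, ɣ, j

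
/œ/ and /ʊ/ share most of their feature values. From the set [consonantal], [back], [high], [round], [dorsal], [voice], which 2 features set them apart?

/œ/ is the mid front rounded lax vowel and /ʊ/ is the high back rounded lax vowel. Both are [−consonantal], [+round], [+dorsal], [+voice]. /œ/ is [−high] while /ʊ/ is [+high]; /œ/ is [−back] while /ʊ/ is [+back], so the distinguishing features are [high], [back].

[high], [back]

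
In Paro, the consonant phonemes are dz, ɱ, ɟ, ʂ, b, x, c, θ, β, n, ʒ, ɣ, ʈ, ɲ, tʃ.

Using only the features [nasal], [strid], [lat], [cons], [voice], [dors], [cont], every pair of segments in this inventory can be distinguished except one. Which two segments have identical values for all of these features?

ɱ, n

On the given features, /ɱ/ and /n/ have an identical profile: [+nasal], [-strident], [-lateral], [+consonantal], [+voice], [-dorsal], [-continuant]. No other two segments in the inventory coincide on all 7 features. (They do differ in [labial] and [coronal], which are not among the given features.)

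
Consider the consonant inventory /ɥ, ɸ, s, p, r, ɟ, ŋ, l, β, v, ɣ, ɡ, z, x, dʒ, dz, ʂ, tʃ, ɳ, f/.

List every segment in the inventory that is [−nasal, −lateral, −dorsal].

ɸ, s, p, r, β, v, z, dʒ, dz, ʂ, tʃ, f

Eliminate segments failing any feature: /ɥ, ɟ, ɣ, ɡ, x/ are [+dorsal]; /ŋ, ɳ/ are [+nasal]; /l/ is [+lateral]. The remaining /ɸ, s, p, r, β, v, z, dʒ, dz, ʂ, tʃ, f/ satisfy [−nasal], [−lateral], [−dorsal].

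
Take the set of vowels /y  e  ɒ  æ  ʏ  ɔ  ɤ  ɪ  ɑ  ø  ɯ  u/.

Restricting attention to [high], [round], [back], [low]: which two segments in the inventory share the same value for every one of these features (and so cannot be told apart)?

ʏ, y

On the given features, /ʏ/ and /y/ have an identical profile: [+high], [+round], [−back], [−low]. No other two segments in the inventory coincide on all 4 features. (They do differ in [tense], which is not among the given features.)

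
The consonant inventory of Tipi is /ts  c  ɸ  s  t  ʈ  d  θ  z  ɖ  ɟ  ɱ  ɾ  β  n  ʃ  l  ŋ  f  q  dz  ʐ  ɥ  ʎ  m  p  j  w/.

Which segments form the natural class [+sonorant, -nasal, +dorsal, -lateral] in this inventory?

The [+sonorant] segments are /ɱ, ɾ, n, l, ŋ, ɥ, ʎ, m, j, w/.
Then [-nasal] gives /ɾ, l, ɥ, ʎ, j, w/.
Within that set, [+dorsal] gives /ɥ, ʎ, j, w/.
Within that set, [-lateral] leaves /ɥ, j, w/.

ɥ, j, w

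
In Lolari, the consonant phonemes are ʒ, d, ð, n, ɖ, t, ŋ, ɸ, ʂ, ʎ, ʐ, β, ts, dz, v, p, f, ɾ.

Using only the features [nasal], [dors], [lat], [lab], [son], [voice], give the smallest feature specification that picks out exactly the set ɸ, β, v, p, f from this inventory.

[+lab]

/ɸ, β, v, p, f/ are exactly the [+labial] segments in the inventory, so a single feature suffices.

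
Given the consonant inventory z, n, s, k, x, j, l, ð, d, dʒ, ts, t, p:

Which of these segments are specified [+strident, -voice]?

s, ts

Among the inventory, the [+strident] segments are /z, s, dʒ, ts/.
Then [-voice] leaves /s, ts/.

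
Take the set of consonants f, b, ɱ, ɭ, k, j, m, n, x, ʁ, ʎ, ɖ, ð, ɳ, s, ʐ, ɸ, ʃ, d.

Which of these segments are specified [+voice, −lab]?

Eliminate segments failing any feature: /f, k, x, s, ɸ, ʃ/ are [−voice]; /b, ɱ, m/ are [+labial]. The remaining /ɭ, j, n, ʁ, ʎ, ɖ, ð, ɳ, ʐ, d/ satisfy [+voice], [−labial].

ɭ, j, n, ʁ, ʎ, ɖ, ð, ɳ, ʐ, d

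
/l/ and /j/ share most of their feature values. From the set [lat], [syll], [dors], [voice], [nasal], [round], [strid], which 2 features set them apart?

The two segments share [-syllabic], [+voice], [-nasal], [-round], [-strident]. The only features from the list on which they differ: /l/ is [+lateral] while /j/ is [-lateral]; /l/ is [-dorsal] while /j/ is [+dorsal].

[lateral], [dorsal]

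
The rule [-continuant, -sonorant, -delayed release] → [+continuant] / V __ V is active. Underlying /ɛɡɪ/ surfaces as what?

The only segment in the rule's environment that also matches [-continuant, -sonorant, -delayed release] is /ɡ/. Applying [+continuant] turns the voiced velar stop into /ɣ/ (voiced velar fricative), giving [ɛɣɪ].

[ɛɣɪ]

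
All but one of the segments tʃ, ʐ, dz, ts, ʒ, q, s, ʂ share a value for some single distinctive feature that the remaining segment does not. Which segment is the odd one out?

The remaining segments after removing /q/ share [+strident]; /q/ (voiceless uvular stop) is [−strident]. For every other candidate removal, the leftover set fails to share any single feature value that the removed segment lacks.

q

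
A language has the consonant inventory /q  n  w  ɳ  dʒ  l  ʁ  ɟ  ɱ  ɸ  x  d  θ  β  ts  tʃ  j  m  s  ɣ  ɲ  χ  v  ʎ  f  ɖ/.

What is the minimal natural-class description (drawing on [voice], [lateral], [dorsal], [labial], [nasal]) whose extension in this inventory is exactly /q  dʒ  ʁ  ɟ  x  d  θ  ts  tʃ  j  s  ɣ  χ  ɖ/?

[−nasal, −lateral, −labial]

Every target segment is [−nasal], [−lateral], [−labial]; each remaining inventory member fails at least one of these. Each conjunct is needed — [−lateral, −labial] alone would also admit /n, ɳ, ɲ/; [−nasal, −labial] alone would also admit /l, ʎ/; [−nasal, −lateral] alone would also admit /w, ɸ, β, v, …/ — and no other combination of two listed features has exactly this extension, so three is the minimum.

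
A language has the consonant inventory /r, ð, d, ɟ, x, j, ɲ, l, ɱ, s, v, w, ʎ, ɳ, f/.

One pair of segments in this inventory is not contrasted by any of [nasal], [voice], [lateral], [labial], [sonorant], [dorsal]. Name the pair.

On the given features, /d/ and /ð/ have an identical profile: [−nasal], [+voice], [−lateral], [−labial], [−sonorant], [−dorsal]. No other two segments in the inventory coincide on all 6 features. (They do differ in [continuant] and [distributed], which are not among the given features.)

d, ð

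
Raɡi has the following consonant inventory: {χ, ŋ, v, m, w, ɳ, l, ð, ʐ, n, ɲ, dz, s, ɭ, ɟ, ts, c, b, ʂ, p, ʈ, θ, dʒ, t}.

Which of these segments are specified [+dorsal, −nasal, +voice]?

Eliminate segments failing any feature: /χ, c/ are [−voice]; /ŋ, ɲ/ are [+nasal]; /v, m, ɳ, l, ð, ʐ, n, dz, s, ɭ, ts, b, ʂ, p, ʈ, θ, dʒ, t/ are [−dorsal]. The remaining /w, ɟ/ satisfy [+dorsal], [−nasal], [+voice].

w, ɟ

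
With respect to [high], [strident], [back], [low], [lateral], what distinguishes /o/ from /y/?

[high], [back]

The two segments share [−strident], [−low], [−lateral]. The only features from the list on which they differ: /o/ is [−high] while /y/ is [+high]; /o/ is [+back] while /y/ is [−back].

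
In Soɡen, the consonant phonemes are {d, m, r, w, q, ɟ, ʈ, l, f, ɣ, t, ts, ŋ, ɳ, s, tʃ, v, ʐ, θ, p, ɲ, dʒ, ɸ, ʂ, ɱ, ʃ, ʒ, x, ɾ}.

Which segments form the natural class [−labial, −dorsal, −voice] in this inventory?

ʈ, t, ts, s, tʃ, θ, ʂ, ʃ

Checking each segment against [−labial], [−dorsal], [−voice]: /ʈ/ (voiceless retroflex stop), /t/ (voiceless alveolar stop), /ts/ (voiceless alveolar affricate), /s/ (voiceless alveolar fricative), /tʃ/ (voiceless postalveolar affricate), /θ/ (voiceless dental fricative), among others, satisfy every feature; every other segment in the inventory fails at least one.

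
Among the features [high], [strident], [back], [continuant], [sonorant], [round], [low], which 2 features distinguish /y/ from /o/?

/y/ (high front rounded tense vowel) and /o/ (mid back rounded tense vowel) agree on [-strident], [+continuant], [+sonorant], [+round], [-low]. They differ on [high] (/y/ [+], /o/ [-]), [back] (/y/ [-], /o/ [+]).

[high], [back]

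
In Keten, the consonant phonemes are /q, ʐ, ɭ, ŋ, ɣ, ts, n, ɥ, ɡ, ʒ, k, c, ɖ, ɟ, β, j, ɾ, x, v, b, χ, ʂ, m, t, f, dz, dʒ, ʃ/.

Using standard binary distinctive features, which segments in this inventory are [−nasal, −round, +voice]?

ʐ, ɭ, ɣ, ɡ, ʒ, ɖ, ɟ, β, j, ɾ, v, b, dz, dʒ

The [−nasal] segments are /q, ʐ, ɭ, ɣ, ts, ɥ, ɡ, ʒ, k, c, ɖ, ɟ, β, j, ɾ, x, v, b, χ, ʂ, t, f, dz, dʒ, ʃ/.
Within that set, [−round] gives /q, ʐ, ɭ, ɣ, ts, ɡ, ʒ, k, c, ɖ, ɟ, β, j, ɾ, x, v, b, χ, ʂ, t, f, dz, dʒ, ʃ/.
Among these, [+voice] leaves /ʐ, ɭ, ɣ, ɡ, ʒ, ɖ, ɟ, β, j, ɾ, v, b, dz, dʒ/.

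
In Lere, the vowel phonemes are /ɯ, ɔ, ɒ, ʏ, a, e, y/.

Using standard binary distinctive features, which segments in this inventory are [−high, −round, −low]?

Eliminate segments failing any feature: /ɯ, ʏ, y/ are [+high]; /ɔ, ɒ/ are [+round]; /a/ is [+low]. The remaining /e/ satisfy [−high], [−round], [−low].

e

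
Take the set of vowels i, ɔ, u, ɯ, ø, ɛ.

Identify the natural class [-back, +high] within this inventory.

Eliminate segments failing any feature: /ɔ, u, ɯ/ are [+back]; /ø, ɛ/ are [-high]. The remaining /i/ satisfy [-back], [+high].

i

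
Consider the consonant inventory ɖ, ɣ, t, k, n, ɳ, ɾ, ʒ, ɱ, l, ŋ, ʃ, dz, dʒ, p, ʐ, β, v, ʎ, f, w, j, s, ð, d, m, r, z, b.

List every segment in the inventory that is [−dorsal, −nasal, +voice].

Checking each segment against [−dorsal], [−nasal], [+voice]: /ɖ/ (voiced retroflex stop), /ɾ/ (alveolar tap), /ʒ/ (voiced postalveolar fricative), /l/ (alveolar lateral approximant), /dz/ (voiced alveolar affricate), /dʒ/ (voiced postalveolar affricate), among others, satisfy every feature; every other segment in the inventory fails at least one.

ɖ, ɾ, ʒ, l, dz, dʒ, ʐ, β, v, ð, d, r, z, b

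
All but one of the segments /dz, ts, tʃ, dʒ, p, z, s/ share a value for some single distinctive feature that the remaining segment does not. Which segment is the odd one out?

p

The remaining segments after removing /p/ share [+strident]; /p/ (voiceless bilabial stop) is [−strident]. For every other candidate removal, the leftover set fails to share any single feature value that the removed segment lacks.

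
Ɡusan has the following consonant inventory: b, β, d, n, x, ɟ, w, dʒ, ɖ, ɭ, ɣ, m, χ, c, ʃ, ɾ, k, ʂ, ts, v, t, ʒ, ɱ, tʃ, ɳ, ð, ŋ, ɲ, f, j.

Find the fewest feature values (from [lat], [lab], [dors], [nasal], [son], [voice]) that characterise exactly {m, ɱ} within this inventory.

[+nasal, +lab]

/m, ɱ/ are all [+nasal], [+labial], and no other segment in the inventory matches both values. Dropping any one of them over-generates: [+labial] alone would also admit /b, β, w, v, …/; [+nasal] alone would also admit /n, ɳ, ŋ, ɲ/. No other single listed feature picks out exactly this set either, so fewer than two features will not do.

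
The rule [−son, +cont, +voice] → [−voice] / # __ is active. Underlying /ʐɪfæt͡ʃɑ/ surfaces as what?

/ʐ/ satisfies [−son, +cont, +voice] and sits in # __. The [−voice] counterpart of the voiced retroflex fricative is /ʂ/. Other segments in /ʐɪfæt͡ʃɑ/ either fail the structural description or are not in the environment, so the surface form is [ʂɪfæt͡ʃɑ].

[ʂɪfæt͡ʃɑ]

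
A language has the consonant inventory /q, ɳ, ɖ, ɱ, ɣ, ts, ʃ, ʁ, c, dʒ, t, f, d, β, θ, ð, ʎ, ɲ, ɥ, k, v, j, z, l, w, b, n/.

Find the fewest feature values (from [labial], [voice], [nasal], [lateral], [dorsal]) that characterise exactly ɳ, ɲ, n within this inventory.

The class [+nasal], [-labial] has exactly /ɳ, ɲ, n/ as its extension in this inventory. No smaller conjunction from the listed features achieves this: [-labial] alone would also admit /q, ɖ, ɣ, ts, …/; [+nasal] alone would also admit /ɱ/; and checking the remaining single features turns up none with this extension.

[+nasal, -labial]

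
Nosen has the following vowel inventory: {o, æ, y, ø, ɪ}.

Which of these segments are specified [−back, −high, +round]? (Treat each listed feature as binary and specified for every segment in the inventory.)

ø

The [−back] segments are /æ, y, ø, ɪ/.
Intersecting with [−high] gives /æ, ø/.
Of those, [+round] leaves /ø/.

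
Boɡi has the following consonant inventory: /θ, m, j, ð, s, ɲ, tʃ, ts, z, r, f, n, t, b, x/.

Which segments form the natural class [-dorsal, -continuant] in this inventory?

m, tʃ, ts, n, t, b

The [-dorsal] segments are /θ, m, ð, s, tʃ, ts, z, r, f, n, t, b/.
Within that set, [-continuant] leaves /m, tʃ, ts, n, t, b/.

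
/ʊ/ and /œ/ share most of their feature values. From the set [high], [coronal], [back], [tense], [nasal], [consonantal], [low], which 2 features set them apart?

[high], [back]

/ʊ/ is the high back rounded lax vowel and /œ/ is the mid front rounded lax vowel. Both are [−coronal], [−tense], [−nasal], [−consonantal], [−low]. /ʊ/ is [+high] while /œ/ is [−high]; /ʊ/ is [+back] while /œ/ is [−back], so the distinguishing features are [high], [back].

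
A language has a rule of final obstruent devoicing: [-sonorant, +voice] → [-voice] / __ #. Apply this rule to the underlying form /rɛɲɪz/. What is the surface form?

[rɛɲɪs]

/z/ satisfies [-sonorant, +voice] and sits in __ #. The [-voice] counterpart of the voiced alveolar fricative is /s/. Other segments in /rɛɲɪz/ either fail the structural description or are not in the environment, so the surface form is [rɛɲɪs].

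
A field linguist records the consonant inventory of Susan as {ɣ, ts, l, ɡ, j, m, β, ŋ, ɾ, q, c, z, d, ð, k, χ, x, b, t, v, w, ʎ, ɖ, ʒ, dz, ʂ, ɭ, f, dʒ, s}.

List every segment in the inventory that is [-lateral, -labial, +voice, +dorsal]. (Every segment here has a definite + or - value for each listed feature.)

Checking each segment against [-lateral], [-labial], [+voice], [+dorsal]: /ɣ/ (voiced velar fricative), /ɡ/ (voiced velar stop), /j/ (palatal glide), /ŋ/ (velar nasal) satisfy every feature; every other segment in the inventory fails at least one.

ɣ, ɡ, j, ŋ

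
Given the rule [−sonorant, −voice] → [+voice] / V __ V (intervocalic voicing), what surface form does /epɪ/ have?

/p/ satisfies [−sonorant, −voice] and sits in V __ V. The [+voice] counterpart of the voiceless bilabial stop is /b/. Other segments in /epɪ/ either fail the structural description or are not in the environment, so the surface form is [ebɪ].

[ebɪ]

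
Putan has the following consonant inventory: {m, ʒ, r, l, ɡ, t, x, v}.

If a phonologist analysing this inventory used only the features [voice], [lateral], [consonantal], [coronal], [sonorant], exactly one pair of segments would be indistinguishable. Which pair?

ɡ, v

/ɡ/ (voiced velar stop) and /v/ (voiced labiodental fricative) are both [+voice], [−lateral], [+consonantal], [−coronal], [−sonorant], so none of the listed features separates them. (They do differ in [continuant], [labial] and [dorsal], which are not among the given features.) Every other pair in the inventory differs on at least one listed feature.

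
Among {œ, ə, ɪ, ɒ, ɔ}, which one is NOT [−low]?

/ɒ/ is the low back rounded vowel, which is [+low]; the rest — /œ, ɪ, ɔ, ə/ — are [−low].

ɒ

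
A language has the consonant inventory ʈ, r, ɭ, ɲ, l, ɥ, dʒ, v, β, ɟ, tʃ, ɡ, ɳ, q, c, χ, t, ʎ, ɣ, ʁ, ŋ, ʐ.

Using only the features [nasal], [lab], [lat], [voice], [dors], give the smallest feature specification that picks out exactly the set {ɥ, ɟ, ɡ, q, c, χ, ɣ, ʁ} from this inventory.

The class [−nasal], [−lateral], [+dorsal] has exactly /ɥ, ɟ, ɡ, q, c, χ, ɣ, ʁ/ as its extension in this inventory. No smaller conjunction from the listed features achieves this: [−lateral, +dorsal] alone would also admit /ɲ, ŋ/; [−nasal, +dorsal] alone would also admit /ʎ/; [−nasal, −lateral] alone would also admit /ʈ, r, dʒ, v, …/; and checking the remaining two-feature bundles turns up none with this extension.

[−nasal, −lat, +dors]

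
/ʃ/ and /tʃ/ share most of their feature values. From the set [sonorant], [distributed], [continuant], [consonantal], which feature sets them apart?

/ʃ/ is the voiceless postalveolar fricative and /tʃ/ is the voiceless postalveolar affricate. Both are [−sonorant], [+distributed], [+consonantal]. /ʃ/ is [+continuant] while /tʃ/ is [−continuant], so the distinguishing feature is [continuant].

[continuant]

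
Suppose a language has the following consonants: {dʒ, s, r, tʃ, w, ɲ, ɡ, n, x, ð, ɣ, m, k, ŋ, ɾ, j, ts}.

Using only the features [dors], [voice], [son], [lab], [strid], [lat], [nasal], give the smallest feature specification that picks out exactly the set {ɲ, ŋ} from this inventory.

[+nasal, +dors]

The class [+nasal], [+dorsal] has exactly /ɲ, ŋ/ as its extension in this inventory. No smaller conjunction from the listed features achieves this: [+dorsal] alone would also admit /w, ɡ, x, ɣ, …/; [+nasal] alone would also admit /n, m/; and checking the remaining single features turns up none with this extension.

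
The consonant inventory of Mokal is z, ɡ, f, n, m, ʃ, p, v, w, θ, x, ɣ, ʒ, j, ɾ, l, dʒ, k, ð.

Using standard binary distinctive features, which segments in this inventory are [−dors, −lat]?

Checking each segment against [−dorsal], [−lateral]: /z/ (voiced alveolar fricative), /f/ (voiceless labiodental fricative), /n/ (alveolar nasal), /m/ (bilabial nasal), /ʃ/ (voiceless postalveolar fricative), /p/ (voiceless bilabial stop), among others, satisfy every feature; every other segment in the inventory fails at least one.

z, f, n, m, ʃ, p, v, θ, ʒ, ɾ, dʒ, ð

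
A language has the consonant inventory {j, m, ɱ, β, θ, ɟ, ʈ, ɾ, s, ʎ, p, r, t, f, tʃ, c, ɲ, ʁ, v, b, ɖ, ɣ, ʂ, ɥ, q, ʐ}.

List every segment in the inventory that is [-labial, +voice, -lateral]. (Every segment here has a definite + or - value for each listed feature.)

j, ɟ, ɾ, r, ɲ, ʁ, ɖ, ɣ, ʐ

Checking each segment against [-labial], [+voice], [-lateral]: /j/ (palatal glide), /ɟ/ (voiced palatal stop), /ɾ/ (alveolar tap), /r/ (alveolar trill), /ɲ/ (palatal nasal), /ʁ/ (voiced uvular fricative), among others, satisfy every feature; every other segment in the inventory fails at least one.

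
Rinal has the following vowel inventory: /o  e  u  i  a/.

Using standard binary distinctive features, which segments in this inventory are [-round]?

e, i, a

The [-round] segments here are /e, i, a/; the remaining /o, u/ are [+round].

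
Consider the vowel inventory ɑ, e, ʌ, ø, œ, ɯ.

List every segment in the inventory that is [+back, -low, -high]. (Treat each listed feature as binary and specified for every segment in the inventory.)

ʌ

Eliminate segments failing any feature: /ɑ/ is [+low]; /e, ø, œ/ are [-back]; /ɯ/ is [+high]. The remaining /ʌ/ satisfy [+back], [-low], [-high].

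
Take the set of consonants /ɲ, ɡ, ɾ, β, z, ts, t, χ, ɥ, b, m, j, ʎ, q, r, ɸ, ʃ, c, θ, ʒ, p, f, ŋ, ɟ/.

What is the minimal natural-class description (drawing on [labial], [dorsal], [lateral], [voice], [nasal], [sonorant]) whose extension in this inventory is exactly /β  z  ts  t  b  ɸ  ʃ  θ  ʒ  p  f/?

[−sonorant, −dorsal]

/β, z, ts, t, b, ɸ, ʃ, θ, ʒ, p, f/ are all [−sonorant], [−dorsal], and no other segment in the inventory matches both values. Dropping any one of them over-generates: [−dorsal] alone would also admit /ɾ, m, r/; [−sonorant] alone would also admit /ɡ, χ, q, c, …/. No other single listed feature picks out exactly this set either, so fewer than two features will not do.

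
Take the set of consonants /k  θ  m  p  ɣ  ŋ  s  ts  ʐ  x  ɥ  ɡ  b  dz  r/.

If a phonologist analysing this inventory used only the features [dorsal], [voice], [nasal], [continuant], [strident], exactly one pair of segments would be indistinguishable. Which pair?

ɣ, ɥ

/ɣ/ (voiced velar fricative) and /ɥ/ (labial-palatal glide) are both [+dorsal], [+voice], [−nasal], [+continuant], [−strident], so none of the listed features separates them. (They do differ in [sonorant], [labial], [round] and [back], which are not among the given features.) Every other pair in the inventory differs on at least one listed feature.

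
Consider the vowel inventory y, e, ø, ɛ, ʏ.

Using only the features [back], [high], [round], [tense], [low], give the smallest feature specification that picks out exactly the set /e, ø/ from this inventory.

[−high, +tense]

/e, ø/ are all [−high], [+tense], and no other segment in the inventory matches both values. Dropping any one of them over-generates: [+tense] alone would also admit /y/; [−high] alone would also admit /ɛ/. No other single listed feature picks out exactly this set either, so fewer than two features will not do.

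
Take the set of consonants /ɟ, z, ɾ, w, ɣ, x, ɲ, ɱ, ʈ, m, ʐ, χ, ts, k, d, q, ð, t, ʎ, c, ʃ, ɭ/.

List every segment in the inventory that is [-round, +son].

Checking each segment against [-round], [+sonorant]: /ɾ/ (alveolar tap), /ɲ/ (palatal nasal), /ɱ/ (labiodental nasal), /m/ (bilabial nasal), /ʎ/ (palatal lateral approximant), /ɭ/ (retroflex lateral approximant) satisfy every feature; every other segment in the inventory fails at least one.

ɾ, ɲ, ɱ, m, ʎ, ɭ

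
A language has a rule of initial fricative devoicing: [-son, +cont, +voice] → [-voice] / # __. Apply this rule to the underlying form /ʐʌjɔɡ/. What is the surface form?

The only segment in the rule's environment that also matches [-son, +cont, +voice] is /ʐ/. Applying [-voice] turns the voiced retroflex fricative into /ʂ/ (voiceless retroflex fricative), giving [ʂʌjɔɡ].

[ʂʌjɔɡ]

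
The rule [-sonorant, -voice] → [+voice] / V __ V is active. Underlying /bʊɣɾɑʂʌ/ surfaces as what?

The only segment in the rule's environment that also matches [-sonorant, -voice] is /ʂ/. Applying [+voice] turns the voiceless retroflex fricative into /ʐ/ (voiced retroflex fricative), giving [bʊɣɾɑʐʌ].

[bʊɣɾɑʐʌ]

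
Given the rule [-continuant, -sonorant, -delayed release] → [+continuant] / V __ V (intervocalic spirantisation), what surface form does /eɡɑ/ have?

[eɣɑ]

/ɡ/ satisfies [-continuant, -sonorant, -delayed release] and sits in V __ V. The [+continuant] counterpart of the voiced velar stop is /ɣ/. Other segments in /eɡɑ/ either fail the structural description or are not in the environment, so the surface form is [eɣɑ].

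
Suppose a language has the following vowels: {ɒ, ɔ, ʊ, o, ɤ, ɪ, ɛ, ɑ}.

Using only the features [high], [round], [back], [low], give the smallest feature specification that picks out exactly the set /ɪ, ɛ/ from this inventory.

[−back]

The target set is precisely the extension of [−back] in this inventory.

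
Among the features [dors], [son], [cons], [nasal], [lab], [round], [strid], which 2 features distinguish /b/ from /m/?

/b/ is the voiced bilabial stop and /m/ is the bilabial nasal. Both are [−dorsal], [+consonantal], [+labial], [−round], [−strident]. /b/ is [−sonorant] while /m/ is [+sonorant]; /b/ is [−nasal] while /m/ is [+nasal], so the distinguishing features are [sonorant], [nasal].

[sonorant], [nasal]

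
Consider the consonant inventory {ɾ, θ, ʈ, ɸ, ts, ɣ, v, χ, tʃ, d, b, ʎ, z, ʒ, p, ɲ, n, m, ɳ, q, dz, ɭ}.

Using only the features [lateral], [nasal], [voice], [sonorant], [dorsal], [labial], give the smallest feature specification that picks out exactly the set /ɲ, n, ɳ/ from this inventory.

[+nasal, -labial]

/ɲ, n, ɳ/ are all [+nasal], [-labial], and no other segment in the inventory matches both values. Dropping any one of them over-generates: [-labial] alone would also admit /ɾ, θ, ʈ, ts, …/; [+nasal] alone would also admit /m/. No other single listed feature picks out exactly this set either, so fewer than two features will not do.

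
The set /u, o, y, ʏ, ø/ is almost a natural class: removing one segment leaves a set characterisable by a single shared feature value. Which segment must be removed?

The remaining segments after removing /ʏ/ share [+tense]; /ʏ/ (high front rounded lax vowel) is [-tense]. For every other candidate removal, the leftover set fails to share any single feature value that the removed segment lacks.

ʏ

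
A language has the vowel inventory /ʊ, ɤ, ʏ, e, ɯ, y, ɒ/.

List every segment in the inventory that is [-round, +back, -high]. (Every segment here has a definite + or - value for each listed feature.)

ɤ

Among the inventory, the [-round] segments are /ɤ, e, ɯ/.
Of those, [+back] gives /ɤ, ɯ/.
Among these, [-high] leaves /ɤ/.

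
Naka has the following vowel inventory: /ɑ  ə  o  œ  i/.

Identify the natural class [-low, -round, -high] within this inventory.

First, the [-low] segments are /ə, o, œ, i/.
Within that set, [-round] gives /ə, i/.
Intersecting with [-high] leaves /ə/.

ə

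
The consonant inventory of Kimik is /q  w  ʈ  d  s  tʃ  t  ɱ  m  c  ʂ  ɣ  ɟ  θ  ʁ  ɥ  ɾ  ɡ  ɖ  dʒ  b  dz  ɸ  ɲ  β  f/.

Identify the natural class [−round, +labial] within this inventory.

Checking each segment against [−round], [+labial]: /ɱ/ (labiodental nasal), /m/ (bilabial nasal), /b/ (voiced bilabial stop), /ɸ/ (voiceless bilabial fricative), /β/ (voiced bilabial fricative), /f/ (voiceless labiodental fricative) satisfy every feature; every other segment in the inventory fails at least one.

ɱ, m, b, ɸ, β, f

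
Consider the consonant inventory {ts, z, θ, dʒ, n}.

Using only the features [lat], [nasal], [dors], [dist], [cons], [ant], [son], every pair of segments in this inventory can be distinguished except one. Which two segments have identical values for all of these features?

On the given features, /ts/ and /z/ have an identical profile: [−lateral], [−nasal], [−dorsal], [−distributed], [+consonantal], [+anterior], [−sonorant]. No other two segments in the inventory coincide on all 7 features. (They do differ in [voice] and [continuant], which are not among the given features.)

ts, z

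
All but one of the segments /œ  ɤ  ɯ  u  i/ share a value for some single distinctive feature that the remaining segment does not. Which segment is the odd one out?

œ

[tense] groups all but one: /u, i, ɤ, ɯ/ share [+tense] while /œ/ (mid front rounded lax vowel) alone is [-tense]. Removing any other segment would not leave a single-feature class that excludes it.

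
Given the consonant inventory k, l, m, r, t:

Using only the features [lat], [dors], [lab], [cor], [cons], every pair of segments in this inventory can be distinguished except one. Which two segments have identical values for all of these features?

/t/ (voiceless alveolar stop) and /r/ (alveolar trill) are both [−lateral], [−dorsal], [−labial], [+coronal], [+consonantal], so none of the listed features separates them. (They do differ in [sonorant], [voice] and [continuant], which are not among the given features.) Every other pair in the inventory differs on at least one listed feature.

t, r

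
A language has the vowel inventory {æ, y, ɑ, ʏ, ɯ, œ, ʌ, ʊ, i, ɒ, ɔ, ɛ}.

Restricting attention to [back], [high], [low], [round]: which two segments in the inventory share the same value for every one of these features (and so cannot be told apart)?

ʏ, y

Both /ʏ/ and /y/ are [−back], [+high], [−low], [+round]. Since the list omits [tense] — which does distinguish the high front rounded lax vowel from the high front rounded tense vowel — this pair collapses; all other pairs remain distinct.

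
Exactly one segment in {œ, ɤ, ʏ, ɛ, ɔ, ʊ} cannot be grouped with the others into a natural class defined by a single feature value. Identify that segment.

ɤ

The remaining segments after removing /ɤ/ share [−tense]; /ɤ/ (mid back unrounded tense vowel) is [+tense]. For every other candidate removal, the leftover set fails to share any single feature value that the removed segment lacks.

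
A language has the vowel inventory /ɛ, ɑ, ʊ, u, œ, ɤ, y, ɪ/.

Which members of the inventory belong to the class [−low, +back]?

ʊ, u, ɤ

Eliminate segments failing any feature: /ɛ, œ, y, ɪ/ are [−back]; /ɑ/ is [+low]. The remaining /ʊ, u, ɤ/ satisfy [−low], [+back].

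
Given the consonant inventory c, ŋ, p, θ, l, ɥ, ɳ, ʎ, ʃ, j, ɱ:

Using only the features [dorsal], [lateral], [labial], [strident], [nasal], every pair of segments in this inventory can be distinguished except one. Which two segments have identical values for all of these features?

j, c

Both /j/ and /c/ are [+dorsal], [-lateral], [-labial], [-strident], [-nasal]. Since the list omits [sonorant], [voice] and [continuant] — which do distinguish the palatal glide from the voiceless palatal stop — this pair collapses; all other pairs remain distinct.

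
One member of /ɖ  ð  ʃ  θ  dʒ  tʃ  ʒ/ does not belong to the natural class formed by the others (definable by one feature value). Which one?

ɖ

The remaining segments after removing /ɖ/ share [+distributed]; /ɖ/ (voiced retroflex stop) is [-distributed]. For every other candidate removal, the leftover set fails to share any single feature value that the removed segment lacks.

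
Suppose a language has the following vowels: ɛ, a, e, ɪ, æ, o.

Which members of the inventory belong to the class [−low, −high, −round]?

ɛ, e

Among the inventory, the [−low] segments are /ɛ, e, ɪ, o/.
Then [−high] gives /ɛ, e, o/.
Then [−round] leaves /ɛ, e/.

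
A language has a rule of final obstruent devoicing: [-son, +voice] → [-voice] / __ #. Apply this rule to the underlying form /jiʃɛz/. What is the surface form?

[jiʃɛs]

/z/ satisfies [-son, +voice] and sits in __ #. The [-voice] counterpart of the voiced alveolar fricative is /s/. Other segments in /jiʃɛz/ either fail the structural description or are not in the environment, so the surface form is [jiʃɛs].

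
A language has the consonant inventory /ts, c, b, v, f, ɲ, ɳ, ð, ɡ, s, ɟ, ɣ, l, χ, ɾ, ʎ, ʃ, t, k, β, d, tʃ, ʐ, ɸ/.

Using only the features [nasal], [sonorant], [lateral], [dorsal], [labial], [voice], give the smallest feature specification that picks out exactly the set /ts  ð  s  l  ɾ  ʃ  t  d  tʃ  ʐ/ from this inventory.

The class [−nasal], [−labial], [−dorsal] has exactly /ts, ð, s, l, ɾ, ʃ, t, d, tʃ, ʐ/ as its extension in this inventory. No smaller conjunction from the listed features achieves this: [−labial, −dorsal] alone would also admit /ɳ/; [−nasal, −dorsal] alone would also admit /b, v, f, β, …/; [−nasal, −labial] alone would also admit /c, ɡ, ɟ, ɣ, …/; and checking the remaining two-feature bundles turns up none with this extension.

[−nasal, −labial, −dorsal]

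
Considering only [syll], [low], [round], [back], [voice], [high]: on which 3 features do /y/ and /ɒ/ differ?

The two segments share [+syllabic], [+round], [+voice]. The only features from the list on which they differ: /y/ is [+high] while /ɒ/ is [−high]; /y/ is [−low] while /ɒ/ is [+low]; /y/ is [−back] while /ɒ/ is [+back].

[high], [low], [back]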